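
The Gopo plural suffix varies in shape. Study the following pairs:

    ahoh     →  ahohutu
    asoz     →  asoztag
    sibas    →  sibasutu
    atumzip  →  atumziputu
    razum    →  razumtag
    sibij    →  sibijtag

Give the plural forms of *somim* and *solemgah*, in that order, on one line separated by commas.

somimtag, solemgahutu

The pattern is voicing of the final consonant: -utu when the stem ends in a voiceless consonant (*ahoh*, *sibas*, *atumzip*); -tag when the stem ends in a voiced consonant (*asoz*, *razum*, *sibij*).
The final consonant of *somim* is /m/, which is voiced, so the suffix is -tag, giving *somimtag*.
The final consonant of *solemgah* is /h/, which is voiceless, so the suffix is -utu, giving *solemgahutu*.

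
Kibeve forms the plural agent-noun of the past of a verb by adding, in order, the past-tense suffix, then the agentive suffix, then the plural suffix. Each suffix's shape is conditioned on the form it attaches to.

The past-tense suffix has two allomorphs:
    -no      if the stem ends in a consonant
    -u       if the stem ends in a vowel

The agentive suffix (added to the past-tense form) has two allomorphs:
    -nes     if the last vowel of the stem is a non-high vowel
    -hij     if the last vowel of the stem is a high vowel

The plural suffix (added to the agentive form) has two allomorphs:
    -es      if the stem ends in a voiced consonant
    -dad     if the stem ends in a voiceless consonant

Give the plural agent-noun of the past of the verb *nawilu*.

The final sound of *nawilu* is /u/, which is a vowel, so the past-tense suffix is -u, giving *nawiluu*.
The past-tense form *nawiluu* — last vowel /u/ (a high vowel) → -hij → *nawiluuhij*.
The final consonant of the agentive form *nawiluuhij* is /j/, which is voiced, so the plural suffix is -es, giving *nawiluuhijes*.

nawiluuhijes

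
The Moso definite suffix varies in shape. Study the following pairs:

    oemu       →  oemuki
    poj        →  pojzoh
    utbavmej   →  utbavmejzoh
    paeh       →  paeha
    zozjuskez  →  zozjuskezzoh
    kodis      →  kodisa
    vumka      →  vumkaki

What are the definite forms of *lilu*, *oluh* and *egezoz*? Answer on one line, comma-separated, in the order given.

liluki, oluha, egezozzoh

The suffix is conditioned by the final sound: -a when the stem ends in a voiceless consonant (*paeh*, *kodis*); -zoh when the stem ends in a voiced consonant (*poj*, *utbavmej*, *zozjuskez*); -ki when the stem ends in a vowel (*oemu*, *vumka*).
*lilu*: final sound = /u/, a vowel → -ki → *liluki*.
*oluh*: final sound = /h/, a voiceless consonant → -a → *oluha*.
*egezoz* — final sound /z/ (a voiced consonant) → -zoh → *egezozzoh*.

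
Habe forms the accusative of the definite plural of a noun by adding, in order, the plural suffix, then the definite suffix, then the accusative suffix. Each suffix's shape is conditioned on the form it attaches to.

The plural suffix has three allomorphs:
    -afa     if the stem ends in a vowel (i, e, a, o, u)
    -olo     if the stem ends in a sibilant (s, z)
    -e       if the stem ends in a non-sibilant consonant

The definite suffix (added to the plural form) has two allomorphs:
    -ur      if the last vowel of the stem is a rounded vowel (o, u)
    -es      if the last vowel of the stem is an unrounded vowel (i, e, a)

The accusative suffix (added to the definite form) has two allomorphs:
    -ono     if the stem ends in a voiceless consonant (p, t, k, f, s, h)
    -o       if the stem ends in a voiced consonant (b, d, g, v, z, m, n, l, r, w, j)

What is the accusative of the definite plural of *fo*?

foafaesono

*fo*: final sound = /o/, a vowel → -afa → *foafa*.
The plural form *foafa* — last vowel /a/ (an unrounded vowel) → -es → *foafaes*.
Since the final consonant of the definite form *foafaes* is /s/ (voiceless), it takes -ono, giving *foafaesono*.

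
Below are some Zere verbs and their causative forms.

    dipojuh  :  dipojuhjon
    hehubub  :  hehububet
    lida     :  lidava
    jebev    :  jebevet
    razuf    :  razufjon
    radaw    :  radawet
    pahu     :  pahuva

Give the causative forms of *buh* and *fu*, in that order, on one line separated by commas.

buhjon, fuva

The pattern is voicing of the final sound: -jon when the stem ends in a voiceless consonant (*dipojuh*, *razuf*); -et when the stem ends in a voiced consonant (*hehubub*, *jebev*, *radaw*); -va when the stem ends in a vowel (*lida*, *pahu*).
*buh* — final sound /h/ (a voiceless consonant) → -jon → *buhjon*.
Since the final sound of *fu* is /u/ (a vowel), it takes -va, giving *fuva*.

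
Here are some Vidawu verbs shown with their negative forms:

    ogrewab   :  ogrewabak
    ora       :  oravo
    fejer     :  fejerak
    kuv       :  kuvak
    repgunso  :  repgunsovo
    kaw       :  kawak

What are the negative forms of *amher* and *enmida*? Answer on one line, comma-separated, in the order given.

amherak, enmidavo

The pattern is consonant vs. vowel: -ak when the stem ends in a consonant (*ogrewab*, *fejer*, *kuv*, *kaw*); -vo when the stem ends in a vowel (*ora*, *repgunso*).
Since the final sound of *amher* is /r/ (a consonant), it takes -ak, giving *amherak*.
*enmida* — final sound /a/ (a vowel) → -vo → *enmidavo*.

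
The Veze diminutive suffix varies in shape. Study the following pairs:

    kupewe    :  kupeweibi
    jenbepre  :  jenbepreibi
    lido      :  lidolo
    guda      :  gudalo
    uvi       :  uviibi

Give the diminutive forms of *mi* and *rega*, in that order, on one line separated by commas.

The pattern is front/back vowel harmony: -ibi when the last vowel of the stem is a front vowel (*kupewe*, *jenbepre*, *uvi*); -lo when the last vowel of the stem is a back vowel (*lido*, *guda*).
Since the last vowel of *mi* is /i/ (a front vowel), it takes -ibi, giving *miibi*.
*rega*: last vowel = /a/, a back vowel → -lo → *regalo*.

miibi, regalo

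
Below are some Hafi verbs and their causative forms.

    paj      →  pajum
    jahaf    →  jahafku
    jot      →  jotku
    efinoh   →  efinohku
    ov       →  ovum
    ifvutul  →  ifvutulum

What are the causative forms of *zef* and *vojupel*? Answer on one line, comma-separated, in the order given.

zefku, vojupelum

The suffix is conditioned by the final consonant: -ku when the stem ends in a voiceless consonant (*jahaf*, *jot*, *efinoh*); -um when the stem ends in a voiced consonant (*paj*, *ov*, *ifvutul*).
The final consonant of *zef* is /f/, which is voiceless, so the suffix is -ku, giving *zefku*.
The final consonant of *vojupel* is /l/, which is voiced, so the suffix is -um, giving *vojupelum*.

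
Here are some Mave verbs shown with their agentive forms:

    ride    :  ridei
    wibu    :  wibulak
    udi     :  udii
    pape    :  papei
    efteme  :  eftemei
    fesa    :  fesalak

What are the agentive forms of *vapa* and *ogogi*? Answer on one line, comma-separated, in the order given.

vapalak, ogogii

The suffix is conditioned by the last vowel: -i when the last vowel of the stem is a front vowel (*ride*, *udi*, *pape*, *efteme*); -lak when the last vowel of the stem is a back vowel (*wibu*, *fesa*).
*vapa*: last vowel = /a/, a back vowel → -lak → *vapalak*.
Since the last vowel of *ogogi* is /i/ (a front vowel), it takes -i, giving *ogogii*.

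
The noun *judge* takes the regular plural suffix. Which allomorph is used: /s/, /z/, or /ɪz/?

The stem *judge* ends in a sibilant (/s, z, ʃ, ʒ, tʃ, dʒ/).
The plural suffix surfaces as /ɪz/ after sibilants, /s/ after other voiceless consonants, and /z/ after other voiced sounds.
So the plural -s on *judge* is pronounced /ɪz/.

/ɪz/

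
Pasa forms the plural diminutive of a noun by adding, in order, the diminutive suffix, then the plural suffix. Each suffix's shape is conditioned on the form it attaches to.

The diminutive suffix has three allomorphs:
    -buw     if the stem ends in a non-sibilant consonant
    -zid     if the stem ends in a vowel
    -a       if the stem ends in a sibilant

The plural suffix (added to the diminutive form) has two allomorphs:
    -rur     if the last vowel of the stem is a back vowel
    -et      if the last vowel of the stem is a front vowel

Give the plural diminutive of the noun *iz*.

*iz*: final sound = /z/, a sibilant → -a → *iza*.
The last vowel of the diminutive form *iza* is /a/, which is a back vowel, so the plural suffix is -rur, giving *izarur*.

izarur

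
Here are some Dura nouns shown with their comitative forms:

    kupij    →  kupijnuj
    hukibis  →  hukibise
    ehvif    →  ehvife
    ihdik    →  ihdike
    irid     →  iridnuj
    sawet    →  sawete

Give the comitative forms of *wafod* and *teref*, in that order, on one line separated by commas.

The suffix is conditioned by the final consonant: -e when the stem ends in a voiceless consonant (*hukibis*, *ehvif*, *ihdik*, *sawet*); -nuj when the stem ends in a voiced consonant (*kupij*, *irid*).
Since the final consonant of *wafod* is /d/ (voiced), it takes -nuj, giving *wafodnuj*.
Since the final consonant of *teref* is /f/ (voiceless), it takes -e, giving *terefe*.

wafodnuj, terefe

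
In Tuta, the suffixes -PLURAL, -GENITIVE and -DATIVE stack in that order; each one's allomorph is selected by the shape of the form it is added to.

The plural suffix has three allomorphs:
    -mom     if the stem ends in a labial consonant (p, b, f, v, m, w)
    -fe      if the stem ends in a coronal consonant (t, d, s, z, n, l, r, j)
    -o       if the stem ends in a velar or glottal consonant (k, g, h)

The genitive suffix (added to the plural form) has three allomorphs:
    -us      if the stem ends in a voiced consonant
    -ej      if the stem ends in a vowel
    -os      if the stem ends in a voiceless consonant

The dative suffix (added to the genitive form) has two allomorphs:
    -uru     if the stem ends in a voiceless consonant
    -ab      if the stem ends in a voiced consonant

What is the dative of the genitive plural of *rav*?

Since the final consonant of *rav* is /v/ (labial), it takes -mom, giving *ravmom*.
Since the final sound of the plural form *ravmom* is /m/ (a voiced consonant), it takes -us, giving *ravmomus*.
The genitive form *ravmomus*: final consonant = /s/, voiceless → -uru → *ravmomusuru*.

ravmomusuru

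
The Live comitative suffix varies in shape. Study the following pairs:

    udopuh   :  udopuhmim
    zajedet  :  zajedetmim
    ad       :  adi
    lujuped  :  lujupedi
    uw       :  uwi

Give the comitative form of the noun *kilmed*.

kilmedi

The pattern is voicing of the final consonant: -mim when the stem ends in a voiceless consonant (*udopuh*, *zajedet*); -i when the stem ends in a voiced consonant (*ad*, *lujuped*, *uw*).
*kilmed* — final consonant /d/ (voiced) → -i → *kilmedi*.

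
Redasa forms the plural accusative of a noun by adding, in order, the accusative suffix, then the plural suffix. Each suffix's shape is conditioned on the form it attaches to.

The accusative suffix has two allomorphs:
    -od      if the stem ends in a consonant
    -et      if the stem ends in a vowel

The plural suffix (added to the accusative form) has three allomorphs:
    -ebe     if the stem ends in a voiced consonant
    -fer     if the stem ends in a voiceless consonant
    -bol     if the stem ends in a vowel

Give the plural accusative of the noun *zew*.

zewodebe

The final sound of *zew* is /w/, which is a consonant, so the accusative suffix is -od, giving *zewod*.
The accusative form *zewod* — final sound /d/ (a voiced consonant) → -ebe → *zewodebe*.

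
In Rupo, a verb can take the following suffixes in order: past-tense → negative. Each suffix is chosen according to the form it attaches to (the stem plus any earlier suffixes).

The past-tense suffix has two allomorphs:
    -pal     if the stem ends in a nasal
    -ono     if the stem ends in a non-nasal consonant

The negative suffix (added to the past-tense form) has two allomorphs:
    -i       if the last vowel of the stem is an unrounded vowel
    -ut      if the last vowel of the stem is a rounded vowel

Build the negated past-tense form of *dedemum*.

*dedemum* — final consonant /m/ (a nasal) → -pal → *dedemumpal*.
The last vowel of the past-tense form *dedemumpal* is /a/, which is an unrounded vowel, so the negative suffix is -i, giving *dedemumpali*.

dedemumpali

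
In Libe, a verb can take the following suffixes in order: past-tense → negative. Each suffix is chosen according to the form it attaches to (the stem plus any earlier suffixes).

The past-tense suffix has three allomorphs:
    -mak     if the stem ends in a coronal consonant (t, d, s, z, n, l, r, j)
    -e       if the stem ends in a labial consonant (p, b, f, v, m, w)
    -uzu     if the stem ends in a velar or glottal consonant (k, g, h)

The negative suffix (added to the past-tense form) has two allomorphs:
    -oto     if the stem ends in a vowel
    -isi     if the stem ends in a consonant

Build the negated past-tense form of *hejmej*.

hejmejmakisi

*hejmej* — final consonant /j/ (coronal) → -mak → *hejmejmak*.
The past-tense form *hejmejmak*: final sound = /k/, a consonant → -isi → *hejmejmakisi*.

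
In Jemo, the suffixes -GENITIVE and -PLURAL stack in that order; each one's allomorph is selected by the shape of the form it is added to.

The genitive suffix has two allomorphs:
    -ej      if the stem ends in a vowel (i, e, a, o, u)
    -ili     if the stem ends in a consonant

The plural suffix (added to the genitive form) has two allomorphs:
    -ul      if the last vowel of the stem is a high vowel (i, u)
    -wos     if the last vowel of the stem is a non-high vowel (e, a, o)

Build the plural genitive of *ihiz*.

ihiziliul

Since the final sound of *ihiz* is /z/ (a consonant), it takes -ili, giving *ihizili*.
The genitive form *ihizili*: last vowel = /i/, a high vowel → -ul → *ihiziliul*.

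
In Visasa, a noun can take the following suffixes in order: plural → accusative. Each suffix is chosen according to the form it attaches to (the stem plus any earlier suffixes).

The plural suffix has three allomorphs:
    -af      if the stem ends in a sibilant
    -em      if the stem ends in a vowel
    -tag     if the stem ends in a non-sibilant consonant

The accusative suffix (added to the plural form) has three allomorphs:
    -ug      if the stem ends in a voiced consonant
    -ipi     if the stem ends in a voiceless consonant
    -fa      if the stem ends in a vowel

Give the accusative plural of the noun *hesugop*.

hesugoptagug

*hesugop* — final sound /p/ (a non-sibilant consonant) → -tag → *hesugoptag*.
The plural form *hesugoptag* — final sound /g/ (a voiced consonant) → -ug → *hesugoptagug*.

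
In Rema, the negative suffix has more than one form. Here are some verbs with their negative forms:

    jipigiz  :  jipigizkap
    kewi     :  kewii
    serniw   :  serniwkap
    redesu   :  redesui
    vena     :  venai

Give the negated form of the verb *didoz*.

The pattern is consonant vs. vowel: -kap when the stem ends in a consonant (*jipigiz*, *serniw*); -i when the stem ends in a vowel (*kewi*, *redesu*, *vena*).
*didoz*: final sound = /z/, a consonant → -kap → *didozkap*.

didozkap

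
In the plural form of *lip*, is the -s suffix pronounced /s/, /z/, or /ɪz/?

/s/

The stem *lip* ends in a voiceless non-sibilant consonant.
The plural suffix surfaces as /ɪz/ after sibilants, /s/ after other voiceless consonants, and /z/ after other voiced sounds.
So the plural -s on *lip* is pronounced /s/.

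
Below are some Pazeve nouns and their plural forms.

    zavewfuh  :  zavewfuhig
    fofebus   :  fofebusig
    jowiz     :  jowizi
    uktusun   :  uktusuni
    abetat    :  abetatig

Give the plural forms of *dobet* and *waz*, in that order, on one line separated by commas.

The alternation tracks the final consonant of the stem — -ig when the stem ends in a voiceless consonant (*zavewfuh*, *fofebus*, *abetat*); -i when the stem ends in a voiced consonant (*jowiz*, *uktusun*).
The final consonant of *dobet* is /t/, which is voiceless, so the suffix is -ig, giving *dobetig*.
*waz* — final consonant /z/ (voiced) → -i → *wazi*.

dobetig, wazi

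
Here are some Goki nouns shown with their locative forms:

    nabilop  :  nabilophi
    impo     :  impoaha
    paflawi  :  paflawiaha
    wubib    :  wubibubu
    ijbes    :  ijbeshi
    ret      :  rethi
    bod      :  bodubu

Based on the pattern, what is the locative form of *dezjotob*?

Looking at the final sound of each stem: -hi when the stem ends in a voiceless consonant (*nabilop*, *ijbes*, *ret*); -ubu when the stem ends in a voiced consonant (*wubib*, *bod*); -aha when the stem ends in a vowel (*impo*, *paflawi*).
*dezjotob*: final sound = /b/, a voiced consonant → -ubu → *dezjotobubu*.

dezjotobubu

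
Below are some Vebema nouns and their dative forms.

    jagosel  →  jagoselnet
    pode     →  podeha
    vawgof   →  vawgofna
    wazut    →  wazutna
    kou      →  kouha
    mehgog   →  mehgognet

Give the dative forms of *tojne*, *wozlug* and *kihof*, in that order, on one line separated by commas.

The suffix is conditioned by the final sound: -na when the stem ends in a voiceless consonant (*vawgof*, *wazut*); -net when the stem ends in a voiced consonant (*jagosel*, *mehgog*); -ha when the stem ends in a vowel (*pode*, *kou*).
The final sound of *tojne* is /e/, which is a vowel, so the suffix is -ha, giving *tojneha*.
Since the final sound of *wozlug* is /g/ (a voiced consonant), it takes -net, giving *wozlugnet*.
The final sound of *kihof* is /f/, which is a voiceless consonant, so the suffix is -na, giving *kihofna*.

tojneha, wozlugnet, kihofna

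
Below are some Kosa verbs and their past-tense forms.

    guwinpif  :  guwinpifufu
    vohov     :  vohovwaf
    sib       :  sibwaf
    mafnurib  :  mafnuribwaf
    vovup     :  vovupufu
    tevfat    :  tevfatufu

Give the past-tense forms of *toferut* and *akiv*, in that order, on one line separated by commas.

The pattern is voicing of the final consonant: -ufu when the stem ends in a voiceless consonant (*guwinpif*, *vovup*, *tevfat*); -waf when the stem ends in a voiced consonant (*vohov*, *sib*, *mafnurib*).
*toferut* — final consonant /t/ (voiceless) → -ufu → *toferutufu*.
The final consonant of *akiv* is /v/, which is voiced, so the suffix is -waf, giving *akivwaf*.

toferutufu, akivwaf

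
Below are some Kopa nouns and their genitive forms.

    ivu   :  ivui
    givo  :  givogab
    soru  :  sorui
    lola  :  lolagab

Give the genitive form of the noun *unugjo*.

unugjogab

The pattern is height harmony: -i when the last vowel of the stem is a high vowel (*ivu*, *soru*); -gab when the last vowel of the stem is a non-high vowel (*givo*, *lola*).
*unugjo* — last vowel /o/ (a non-high vowel) → -gab → *unugjogab*.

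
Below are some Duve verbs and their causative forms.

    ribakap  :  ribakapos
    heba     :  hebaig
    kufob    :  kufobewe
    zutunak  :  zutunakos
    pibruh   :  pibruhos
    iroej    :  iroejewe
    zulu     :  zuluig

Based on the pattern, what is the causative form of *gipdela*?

The alternation tracks the final sound of the stem — -os when the stem ends in a voiceless consonant (*ribakap*, *zutunak*, *pibruh*); -ewe when the stem ends in a voiced consonant (*kufob*, *iroej*); -ig when the stem ends in a vowel (*heba*, *zulu*).
The final sound of *gipdela* is /a/, which is a vowel, so the suffix is -ig, giving *gipdelaig*.

gipdelaig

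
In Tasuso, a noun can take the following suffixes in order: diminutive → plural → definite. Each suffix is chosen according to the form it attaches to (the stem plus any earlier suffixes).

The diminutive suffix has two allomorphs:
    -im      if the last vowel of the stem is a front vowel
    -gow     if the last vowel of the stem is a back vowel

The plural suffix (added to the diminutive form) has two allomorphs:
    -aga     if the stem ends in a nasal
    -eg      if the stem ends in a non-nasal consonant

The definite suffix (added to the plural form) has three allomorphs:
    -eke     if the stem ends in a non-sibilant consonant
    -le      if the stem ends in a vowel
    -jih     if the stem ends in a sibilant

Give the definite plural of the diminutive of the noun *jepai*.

jepaiimagale

The last vowel of *jepai* is /i/, which is a front vowel, so the diminutive suffix is -im, giving *jepaiim*.
Since the final consonant of the diminutive form *jepaiim* is /m/ (a nasal), it takes -aga, giving *jepaiimaga*.
The final sound of the plural form *jepaiimaga* is /a/, which is a vowel, so the definite suffix is -le, giving *jepaiimagale*.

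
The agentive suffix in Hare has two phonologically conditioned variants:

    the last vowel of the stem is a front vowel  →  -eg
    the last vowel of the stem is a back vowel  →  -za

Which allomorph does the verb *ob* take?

*ob* — last vowel /o/ (a back vowel) → -za.

-za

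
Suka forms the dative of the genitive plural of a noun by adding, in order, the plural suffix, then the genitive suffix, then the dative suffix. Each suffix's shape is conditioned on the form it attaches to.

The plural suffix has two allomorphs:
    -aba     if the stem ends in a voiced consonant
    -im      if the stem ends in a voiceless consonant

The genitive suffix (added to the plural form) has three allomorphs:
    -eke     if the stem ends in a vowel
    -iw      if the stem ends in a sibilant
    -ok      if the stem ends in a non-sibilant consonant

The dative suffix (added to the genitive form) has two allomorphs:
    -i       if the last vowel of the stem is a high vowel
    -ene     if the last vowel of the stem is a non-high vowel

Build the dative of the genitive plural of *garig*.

*garig* — final consonant /g/ (voiced) → -aba → *garigaba*.
The plural form *garigaba* — final sound /a/ (a vowel) → -eke → *garigabaeke*.
The genitive form *garigabaeke* — last vowel /e/ (a non-high vowel) → -ene → *garigabaekeene*.

garigabaekeene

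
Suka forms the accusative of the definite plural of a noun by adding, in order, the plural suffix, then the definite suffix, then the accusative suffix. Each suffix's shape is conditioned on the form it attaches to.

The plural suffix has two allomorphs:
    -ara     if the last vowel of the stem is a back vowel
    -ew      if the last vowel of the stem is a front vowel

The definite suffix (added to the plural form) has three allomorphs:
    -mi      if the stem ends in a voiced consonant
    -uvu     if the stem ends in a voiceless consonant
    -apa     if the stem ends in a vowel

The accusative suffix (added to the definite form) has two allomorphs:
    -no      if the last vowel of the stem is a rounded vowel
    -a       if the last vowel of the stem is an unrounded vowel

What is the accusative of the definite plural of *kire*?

kireewmia

The last vowel of *kire* is /e/, which is a front vowel, so the plural suffix is -ew, giving *kireew*.
The plural form *kireew* — final sound /w/ (a voiced consonant) → -mi → *kireewmi*.
The last vowel of the definite form *kireewmi* is /i/, which is an unrounded vowel, so the accusative suffix is -a, giving *kireewmia*.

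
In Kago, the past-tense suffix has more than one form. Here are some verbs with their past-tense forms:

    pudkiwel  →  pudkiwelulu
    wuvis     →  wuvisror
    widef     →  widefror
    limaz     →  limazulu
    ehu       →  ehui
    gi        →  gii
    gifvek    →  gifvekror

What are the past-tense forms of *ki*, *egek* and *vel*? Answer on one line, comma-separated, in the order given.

The alternation tracks the final sound of the stem — -ror when the stem ends in a voiceless consonant (*wuvis*, *widef*, *gifvek*); -ulu when the stem ends in a voiced consonant (*pudkiwel*, *limaz*); -i when the stem ends in a vowel (*ehu*, *gi*).
The final sound of *ki* is /i/, which is a vowel, so the suffix is -i, giving *kii*.
Since the final sound of *egek* is /k/ (a voiceless consonant), it takes -ror, giving *egekror*.
The final sound of *vel* is /l/, which is a voiced consonant, so the suffix is -ulu, giving *velulu*.

kii, egekror, velulu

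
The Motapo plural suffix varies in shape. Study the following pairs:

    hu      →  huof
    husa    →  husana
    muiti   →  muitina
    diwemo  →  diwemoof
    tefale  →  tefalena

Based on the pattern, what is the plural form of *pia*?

Looking at the last vowel of each stem: -of when the last vowel of the stem is a rounded vowel (*hu*, *diwemo*); -na when the last vowel of the stem is an unrounded vowel (*husa*, *muiti*, *tefale*).
*pia*: last vowel = /a/, an unrounded vowel → -na → *piana*.

piana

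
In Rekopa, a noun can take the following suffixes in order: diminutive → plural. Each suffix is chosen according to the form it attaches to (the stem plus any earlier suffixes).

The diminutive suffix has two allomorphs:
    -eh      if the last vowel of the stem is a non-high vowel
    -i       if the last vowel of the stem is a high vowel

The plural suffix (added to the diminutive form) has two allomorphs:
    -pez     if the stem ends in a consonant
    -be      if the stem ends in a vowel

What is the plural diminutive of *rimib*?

rimibibe

Since the last vowel of *rimib* is /i/ (a high vowel), it takes -i, giving *rimibi*.
The final sound of the diminutive form *rimibi* is /i/, which is a vowel, so the plural suffix is -be, giving *rimibibe*.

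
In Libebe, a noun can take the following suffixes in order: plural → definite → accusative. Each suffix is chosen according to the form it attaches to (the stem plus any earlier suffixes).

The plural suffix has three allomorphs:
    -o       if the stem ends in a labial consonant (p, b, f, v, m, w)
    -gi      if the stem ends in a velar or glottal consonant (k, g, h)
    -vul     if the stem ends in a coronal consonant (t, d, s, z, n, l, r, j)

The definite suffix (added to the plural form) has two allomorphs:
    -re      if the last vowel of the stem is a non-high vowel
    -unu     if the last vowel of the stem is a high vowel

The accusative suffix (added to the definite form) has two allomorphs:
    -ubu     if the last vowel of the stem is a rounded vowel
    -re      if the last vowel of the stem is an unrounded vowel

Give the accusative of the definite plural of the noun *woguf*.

woguforere

*woguf* — final consonant /f/ (labial) → -o → *wogufo*.
The plural form *wogufo* — last vowel /o/ (a non-high vowel) → -re → *wogufore*.
The definite form *wogufore* — last vowel /e/ (an unrounded vowel) → -re → *woguforere*.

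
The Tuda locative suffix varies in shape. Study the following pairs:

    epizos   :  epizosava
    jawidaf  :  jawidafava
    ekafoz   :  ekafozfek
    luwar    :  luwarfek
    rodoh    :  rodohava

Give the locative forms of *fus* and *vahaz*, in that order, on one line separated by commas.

Looking at the final consonant of each stem: -ava when the stem ends in a voiceless consonant (*epizos*, *jawidaf*, *rodoh*); -fek when the stem ends in a voiced consonant (*ekafoz*, *luwar*).
The final consonant of *fus* is /s/, which is voiceless, so the suffix is -ava, giving *fusava*.
*vahaz* — final consonant /z/ (voiced) → -fek → *vahazfek*.

fusava, vahazfek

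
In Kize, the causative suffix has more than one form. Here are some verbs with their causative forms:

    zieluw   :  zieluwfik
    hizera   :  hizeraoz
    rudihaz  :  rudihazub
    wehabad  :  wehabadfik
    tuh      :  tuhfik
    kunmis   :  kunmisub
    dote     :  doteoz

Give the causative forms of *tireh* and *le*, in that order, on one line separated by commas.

The suffix is conditioned by the final sound: -ub when the stem ends in a sibilant (*rudihaz*, *kunmis*); -fik when the stem ends in a non-sibilant consonant (*zieluw*, *wehabad*, *tuh*); -oz when the stem ends in a vowel (*hizera*, *dote*).
*tireh* — final sound /h/ (a non-sibilant consonant) → -fik → *tirehfik*.
*le*: final sound = /e/, a vowel → -oz → *leoz*.

tirehfik, leoz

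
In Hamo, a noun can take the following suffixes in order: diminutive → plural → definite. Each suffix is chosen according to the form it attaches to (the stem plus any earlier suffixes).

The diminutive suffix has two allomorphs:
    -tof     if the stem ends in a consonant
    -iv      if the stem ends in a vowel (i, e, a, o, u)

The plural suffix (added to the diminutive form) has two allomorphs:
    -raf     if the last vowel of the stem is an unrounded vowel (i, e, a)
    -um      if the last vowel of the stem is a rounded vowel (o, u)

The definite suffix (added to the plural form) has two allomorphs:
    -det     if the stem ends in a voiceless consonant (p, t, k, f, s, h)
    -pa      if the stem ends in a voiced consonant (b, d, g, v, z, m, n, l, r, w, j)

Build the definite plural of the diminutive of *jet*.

jettofumpa

*jet*: final sound = /t/, a consonant → -tof → *jettof*.
Since the last vowel of the diminutive form *jettof* is /o/ (a rounded vowel), it takes -um, giving *jettofum*.
The final consonant of the plural form *jettofum* is /m/, which is voiced, so the definite suffix is -pa, giving *jettofumpa*.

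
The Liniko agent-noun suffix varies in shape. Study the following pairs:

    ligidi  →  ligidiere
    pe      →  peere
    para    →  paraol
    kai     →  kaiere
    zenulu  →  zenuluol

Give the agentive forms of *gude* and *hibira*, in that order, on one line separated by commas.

gudeere, hibiraol

The alternation tracks the last vowel of the stem — -ere when the last vowel of the stem is a front vowel (*ligidi*, *pe*, *kai*); -ol when the last vowel of the stem is a back vowel (*para*, *zenulu*).
The last vowel of *gude* is /e/, which is a front vowel, so the suffix is -ere, giving *gudeere*.
The last vowel of *hibira* is /a/, which is a back vowel, so the suffix is -ol, giving *hibiraol*.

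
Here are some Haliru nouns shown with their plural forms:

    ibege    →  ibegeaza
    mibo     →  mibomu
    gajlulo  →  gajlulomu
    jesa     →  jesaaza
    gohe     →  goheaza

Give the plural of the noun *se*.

seaza

Looking at the last vowel of each stem: -mu when the last vowel of the stem is a rounded vowel (*mibo*, *gajlulo*); -aza when the last vowel of the stem is an unrounded vowel (*ibege*, *jesa*, *gohe*).
*se* — last vowel /e/ (an unrounded vowel) → -aza → *seaza*.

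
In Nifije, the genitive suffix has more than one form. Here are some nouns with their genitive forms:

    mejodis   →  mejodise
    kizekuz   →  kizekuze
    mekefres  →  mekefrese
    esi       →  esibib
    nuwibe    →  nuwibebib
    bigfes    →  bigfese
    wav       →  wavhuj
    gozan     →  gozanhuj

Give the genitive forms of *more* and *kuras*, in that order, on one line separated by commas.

The alternation tracks the final sound of the stem — -e when the stem ends in a sibilant (*mejodis*, *kizekuz*, *mekefres*, *bigfes*); -huj when the stem ends in a non-sibilant consonant (*wav*, *gozan*); -bib when the stem ends in a vowel (*esi*, *nuwibe*).
Since the final sound of *more* is /e/ (a vowel), it takes -bib, giving *morebib*.
*kuras* — final sound /s/ (a sibilant) → -e → *kurase*.

morebib, kurase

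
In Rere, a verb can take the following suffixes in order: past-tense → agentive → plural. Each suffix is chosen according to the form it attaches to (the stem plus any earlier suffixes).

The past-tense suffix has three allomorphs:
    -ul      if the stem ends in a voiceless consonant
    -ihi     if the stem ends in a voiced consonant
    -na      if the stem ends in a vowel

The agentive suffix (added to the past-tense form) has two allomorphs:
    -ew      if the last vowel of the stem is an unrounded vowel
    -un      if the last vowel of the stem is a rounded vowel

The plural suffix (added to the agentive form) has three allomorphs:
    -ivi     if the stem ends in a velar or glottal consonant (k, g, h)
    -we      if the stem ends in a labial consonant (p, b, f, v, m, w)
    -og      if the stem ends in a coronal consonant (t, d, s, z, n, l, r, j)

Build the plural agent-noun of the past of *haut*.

hautulunog

*haut*: final sound = /t/, a voiceless consonant → -ul → *hautul*.
The past-tense form *hautul*: last vowel = /u/, a rounded vowel → -un → *hautulun*.
The agentive form *hautulun*: final consonant = /n/, coronal → -og → *hautulunog*.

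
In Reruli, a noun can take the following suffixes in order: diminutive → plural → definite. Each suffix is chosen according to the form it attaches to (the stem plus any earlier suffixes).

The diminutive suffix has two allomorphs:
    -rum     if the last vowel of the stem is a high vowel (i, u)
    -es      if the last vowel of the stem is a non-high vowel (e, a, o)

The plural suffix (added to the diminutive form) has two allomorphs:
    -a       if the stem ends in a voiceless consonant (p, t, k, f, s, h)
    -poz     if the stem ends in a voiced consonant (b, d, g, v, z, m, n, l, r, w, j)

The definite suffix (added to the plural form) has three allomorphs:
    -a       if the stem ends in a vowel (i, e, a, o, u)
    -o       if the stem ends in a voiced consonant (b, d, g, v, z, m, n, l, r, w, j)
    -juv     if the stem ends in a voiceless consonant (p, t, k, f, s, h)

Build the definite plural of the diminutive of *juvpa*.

juvpaesaa

Since the last vowel of *juvpa* is /a/ (a non-high vowel), it takes -es, giving *juvpaes*.
Since the final consonant of the diminutive form *juvpaes* is /s/ (voiceless), it takes -a, giving *juvpaesa*.
Since the final sound of the plural form *juvpaesa* is /a/ (a vowel), it takes -a, giving *juvpaesaa*.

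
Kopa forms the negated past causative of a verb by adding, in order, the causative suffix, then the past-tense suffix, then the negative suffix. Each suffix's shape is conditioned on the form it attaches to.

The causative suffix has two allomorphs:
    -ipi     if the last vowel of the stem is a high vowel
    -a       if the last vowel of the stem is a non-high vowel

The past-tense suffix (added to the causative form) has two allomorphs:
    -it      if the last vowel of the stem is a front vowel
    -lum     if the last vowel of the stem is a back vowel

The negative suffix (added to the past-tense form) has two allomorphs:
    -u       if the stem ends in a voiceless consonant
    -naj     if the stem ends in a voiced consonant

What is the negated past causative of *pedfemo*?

pedfemoalumnaj

Since the last vowel of *pedfemo* is /o/ (a non-high vowel), it takes -a, giving *pedfemoa*.
The last vowel of the causative form *pedfemoa* is /a/, which is a back vowel, so the past-tense suffix is -lum, giving *pedfemoalum*.
Since the final consonant of the past-tense form *pedfemoalum* is /m/ (voiced), it takes -naj, giving *pedfemoalumnaj*.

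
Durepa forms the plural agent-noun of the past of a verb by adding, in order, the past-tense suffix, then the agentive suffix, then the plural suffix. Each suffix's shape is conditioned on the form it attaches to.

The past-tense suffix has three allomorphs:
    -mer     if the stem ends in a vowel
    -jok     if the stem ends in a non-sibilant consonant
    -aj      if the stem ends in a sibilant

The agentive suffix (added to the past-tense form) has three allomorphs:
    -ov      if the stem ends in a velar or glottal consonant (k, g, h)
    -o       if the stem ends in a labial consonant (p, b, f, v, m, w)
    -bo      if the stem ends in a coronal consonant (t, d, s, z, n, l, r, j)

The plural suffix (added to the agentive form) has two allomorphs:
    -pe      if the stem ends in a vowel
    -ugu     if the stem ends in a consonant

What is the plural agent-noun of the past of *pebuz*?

pebuzajbope

*pebuz* — final sound /z/ (a sibilant) → -aj → *pebuzaj*.
The past-tense form *pebuzaj* — final consonant /j/ (coronal) → -bo → *pebuzajbo*.
The agentive form *pebuzajbo* — final sound /o/ (a vowel) → -pe → *pebuzajbope*.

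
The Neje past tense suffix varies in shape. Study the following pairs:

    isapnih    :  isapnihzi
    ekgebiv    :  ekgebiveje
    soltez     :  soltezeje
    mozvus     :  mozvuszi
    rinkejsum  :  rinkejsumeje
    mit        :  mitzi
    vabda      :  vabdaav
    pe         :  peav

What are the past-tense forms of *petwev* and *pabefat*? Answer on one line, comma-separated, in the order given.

The alternation tracks the final sound of the stem — -zi when the stem ends in a voiceless consonant (*isapnih*, *mozvus*, *mit*); -eje when the stem ends in a voiced consonant (*ekgebiv*, *soltez*, *rinkejsum*); -av when the stem ends in a vowel (*vabda*, *pe*).
The final sound of *petwev* is /v/, which is a voiced consonant, so the suffix is -eje, giving *petweveje*.
*pabefat*: final sound = /t/, a voiceless consonant → -zi → *pabefatzi*.

petweveje, pabefatzi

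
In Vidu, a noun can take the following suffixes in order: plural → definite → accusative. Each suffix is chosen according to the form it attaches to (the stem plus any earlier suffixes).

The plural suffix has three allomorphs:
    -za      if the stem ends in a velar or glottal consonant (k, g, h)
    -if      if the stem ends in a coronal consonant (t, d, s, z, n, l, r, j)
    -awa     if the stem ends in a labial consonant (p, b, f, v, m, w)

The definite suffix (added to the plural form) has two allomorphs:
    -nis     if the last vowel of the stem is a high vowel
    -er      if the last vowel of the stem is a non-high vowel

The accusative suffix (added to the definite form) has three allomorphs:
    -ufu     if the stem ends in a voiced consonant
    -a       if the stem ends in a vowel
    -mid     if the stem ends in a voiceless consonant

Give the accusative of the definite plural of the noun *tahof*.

tahofawaerufu

*tahof*: final consonant = /f/, labial → -awa → *tahofawa*.
The last vowel of the plural form *tahofawa* is /a/, which is a non-high vowel, so the definite suffix is -er, giving *tahofawaer*.
Since the final sound of the definite form *tahofawaer* is /r/ (a voiced consonant), it takes -ufu, giving *tahofawaerufu*.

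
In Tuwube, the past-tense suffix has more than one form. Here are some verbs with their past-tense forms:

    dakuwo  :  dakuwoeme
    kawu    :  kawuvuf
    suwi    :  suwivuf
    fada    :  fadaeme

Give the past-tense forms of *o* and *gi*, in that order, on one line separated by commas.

The alternation tracks the last vowel of the stem — -vuf when the last vowel of the stem is a high vowel (*kawu*, *suwi*); -eme when the last vowel of the stem is a non-high vowel (*dakuwo*, *fada*).
*o* — last vowel /o/ (a non-high vowel) → -eme → *oeme*.
*gi*: last vowel = /i/, a high vowel → -vuf → *givuf*.

oeme, givuf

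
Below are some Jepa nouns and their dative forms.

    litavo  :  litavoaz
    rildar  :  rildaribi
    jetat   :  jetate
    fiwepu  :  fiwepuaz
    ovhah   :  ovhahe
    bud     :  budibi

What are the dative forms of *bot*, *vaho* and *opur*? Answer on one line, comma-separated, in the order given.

The suffix is conditioned by the final sound: -e when the stem ends in a voiceless consonant (*jetat*, *ovhah*); -ibi when the stem ends in a voiced consonant (*rildar*, *bud*); -az when the stem ends in a vowel (*litavo*, *fiwepu*).
*bot* — final sound /t/ (a voiceless consonant) → -e → *bote*.
Since the final sound of *vaho* is /o/ (a vowel), it takes -az, giving *vahoaz*.
*opur* — final sound /r/ (a voiced consonant) → -ibi → *opuribi*.

bote, vahoaz, opuribi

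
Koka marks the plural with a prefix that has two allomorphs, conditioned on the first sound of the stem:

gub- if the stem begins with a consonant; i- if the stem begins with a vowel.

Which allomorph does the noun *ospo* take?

*ospo*: first sound = /o/, a vowel → i-.

i-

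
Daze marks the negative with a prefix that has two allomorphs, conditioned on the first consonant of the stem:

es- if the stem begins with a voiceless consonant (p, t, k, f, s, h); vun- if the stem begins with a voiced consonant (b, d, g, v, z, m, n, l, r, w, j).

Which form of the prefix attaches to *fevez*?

The first consonant of *fevez* is /f/, which is voiceless, so the prefix is es-.

es-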